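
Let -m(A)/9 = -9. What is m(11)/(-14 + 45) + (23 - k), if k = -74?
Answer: 3088/31 ≈ 99.613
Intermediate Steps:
m(A) = 81 (m(A) = -9*(-9) = 81)
m(11)/(-14 + 45) + (23 - k) = 81/(-14 + 45) + (23 - 1*(-74)) = 81/31 + (23 + 74) = 81*(1/31) + 97 = 81/31 + 97 = 3088/31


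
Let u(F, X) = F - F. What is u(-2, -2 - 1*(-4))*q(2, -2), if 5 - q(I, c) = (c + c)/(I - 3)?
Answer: 0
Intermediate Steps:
u(F, X) = 0
q(I, c) = 5 - 2*c/(-3 + I) (q(I, c) = 5 - (c + c)/(I - 3) = 5 - 2*c/(-3 + I))
u(-2, -2 - 1*(-4))*q(2, -2) = 0*((-15 - 2*(-2) + 5*2)/(-3 + 2)) = 0*((-15 + 4 + 10)/(-1)) = 0*(-1*(-1)) = 0*1 = 0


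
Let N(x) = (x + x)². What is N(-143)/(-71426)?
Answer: -40898/35713 ≈ -1.1452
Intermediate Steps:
N(x) = 4*x² (N(x) = (2*x)² = 4*x²)
N(-143)/(-71426) = (4*(-143)²)/(-71426) = (4*20449)*(-1/71426) = 81796*(-1/71426) = -40898/35713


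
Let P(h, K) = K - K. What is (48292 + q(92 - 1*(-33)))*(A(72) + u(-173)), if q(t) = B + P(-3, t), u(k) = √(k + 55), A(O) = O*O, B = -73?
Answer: 249967296 + 48219*I*√118 ≈ 2.4997e+8 + 5.2379e+5*I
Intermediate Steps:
P(h, K) = 0
A(O) = O²
u(k) = √(55 + k)
q(t) = -73 (q(t) = -73 + 0 = -73)
(48292 + q(92 - 1*(-33)))*(A(72) + u(-173)) = (48292 - 73)*(72² + √(55 - 173)) = 48219*(5184 + √(-118)) = 48219*(5184 + I*√118) = 249967296 + 48219*I*√118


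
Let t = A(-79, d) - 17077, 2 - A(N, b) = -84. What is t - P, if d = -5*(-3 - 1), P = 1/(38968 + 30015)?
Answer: -1172090154/68983 ≈ -16991.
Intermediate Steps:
P = 1/68983 ≈ 1.4496e-5
d = 20 (d = -5*(-4) = 20)
A(N, b) = 86 (A(N, b) = 2 - 1*(-84) = 2 + 84 = 86)
t = -16991 (t = 86 - 17077 = -16991)
t - P = -16991 - 1*1/68983 = -16991 - 1/68983 = -1172090154/68983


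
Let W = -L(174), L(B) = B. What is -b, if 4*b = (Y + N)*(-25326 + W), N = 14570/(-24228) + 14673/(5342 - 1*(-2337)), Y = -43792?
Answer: -8656313275233125/31007802 ≈ -2.7917e+8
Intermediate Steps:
N = 121807207/93023406 (N = 14570*(-1/24228) + 14673/(5342 + 2337) = -7285/12114 + 14673/7679 = 121807207/93023406 ≈ 1.3094)
W = -174 (W = -1*174 = -174)
b = 8656313275233125/31007802 (b = ((-43792 + 121807207/93023406)*(-25326 - 174))/4 = (-4073559188345/93023406*(-25500))/4 = (¼)*(17312626550466250/15503901) = 8656313275233125/31007802 ≈ 2.7917e+8)
-b = -1*8656313275233125/31007802 = -8656313275233125/31007802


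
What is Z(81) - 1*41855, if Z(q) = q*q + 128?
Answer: -35166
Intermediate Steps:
Z(q) = 128 + q² (Z(q) = q² + 128 = 128 + q²)
Z(81) - 1*41855 = (128 + 81²) - 1*41855 = (128 + 6561) - 41855 = 6689 - 41855 = -35166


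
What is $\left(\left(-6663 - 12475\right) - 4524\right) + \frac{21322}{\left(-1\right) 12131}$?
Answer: $- \frac{41009292}{1733} \approx -23664.0$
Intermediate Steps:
$\left(\left(-6663 - 12475\right) - 4524\right) + \frac{21322}{\left(-1\right) 12131} = \left(\left(-6663 - 12475\right) - 4524\right) + \frac{21322}{-12131} = \left(-19138 - 4524\right) + 21322 \left(- \frac{1}{12131}\right) = -23662 - \frac{3046}{1733} = - \frac{41009292}{1733}$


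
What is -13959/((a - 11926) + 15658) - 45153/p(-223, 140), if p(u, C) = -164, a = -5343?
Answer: 8336751/29356 ≈ 283.99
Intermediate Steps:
-13959/((a - 11926) + 15658) - 45153/p(-223, 140) = -13959/((-5343 - 11926) + 15658) - 45153/(-164) = -13959/(-17269 + 15658) - 45153*(-1/164) = -13959/(-1611) + 45153/164 = -13959*(-1/1611) + 45153/164 = 1551/179 + 45153/164 = 8336751/29356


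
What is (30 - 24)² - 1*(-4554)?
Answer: 4590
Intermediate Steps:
(30 - 24)² - 1*(-4554) = 6² + 4554 = 36 + 4554 = 4590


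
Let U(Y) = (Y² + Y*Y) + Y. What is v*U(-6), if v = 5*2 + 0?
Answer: 660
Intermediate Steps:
v = 10 (v = 10 + 0 = 10)
U(Y) = Y + 2*Y² (U(Y) = (Y² + Y²) + Y = 2*Y² + Y = Y + 2*Y²)
v*U(-6) = 10*(-6*(1 + 2*(-6))) = 10*(-6*(1 - 12)) = 10*(-6*(-11)) = 10*66 = 660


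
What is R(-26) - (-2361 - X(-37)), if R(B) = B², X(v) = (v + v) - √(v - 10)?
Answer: 2963 - I*√47 ≈ 2963.0 - 6.8557*I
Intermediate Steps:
X(v) = -√(-10 + v) + 2*v (X(v) = 2*v - √(-10 + v) = -√(-10 + v) + 2*v)
R(-26) - (-2361 - X(-37)) = (-26)² - (-2361 - (-√(-10 - 37) + 2*(-37))) = 676 - (-2361 - (-√(-47) - 74)) = 676 - (-2361 - (-I*√47 - 74)) = 676 - (-2361 - (-74 - I*√47)) = 676 - (-2361 + (74 + I*√47)) = 676 - (-2287 + I*√47) = 676 + (2287 - I*√47) = 2963 - I*√47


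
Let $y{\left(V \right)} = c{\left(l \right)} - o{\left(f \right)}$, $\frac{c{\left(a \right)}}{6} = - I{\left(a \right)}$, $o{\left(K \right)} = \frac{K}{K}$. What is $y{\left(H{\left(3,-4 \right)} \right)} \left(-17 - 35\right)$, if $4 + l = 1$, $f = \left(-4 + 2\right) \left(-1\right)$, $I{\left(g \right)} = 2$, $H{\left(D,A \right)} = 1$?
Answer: $676$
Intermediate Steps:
$f = 2$ ($f = \left(-2\right) \left(-1\right) = 2$)
$l = -3$ ($l = -4 + 1 = -3$)
$o{\left(K \right)} = 1$
$c{\left(a \right)} = -12$ ($c{\left(a \right)} = 6 \left(\left(-1\right) 2\right) = 6 \left(-2\right) = -12$)
$y{\left(V \right)} = -13$ ($y{\left(V \right)} = -12 - 1 = -13$)
$y{\left(H{\left(3,-4 \right)} \right)} \left(-17 - 35\right) = - 13 \left(-17 - 35\right) = \left(-13\right) \left(-52\right) = 676$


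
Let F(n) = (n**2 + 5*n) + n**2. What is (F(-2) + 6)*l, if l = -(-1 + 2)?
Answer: -4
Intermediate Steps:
l = -1 (l = -1*1 = -1)
F(n) = 2*n**2 + 5*n
(F(-2) + 6)*l = (-2*(5 + 2*(-2)) + 6)*(-1) = (-2*(5 - 4) + 6)*(-1) = (-2*1 + 6)*(-1) = (-2 + 6)*(-1) = 4*(-1) = -4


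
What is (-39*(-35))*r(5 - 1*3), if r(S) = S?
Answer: 2730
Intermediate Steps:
(-39*(-35))*r(5 - 1*3) = (-39*(-35))*(5 - 1*3) = 1365*(5 - 3) = 1365*2 = 2730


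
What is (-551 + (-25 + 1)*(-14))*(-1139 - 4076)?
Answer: 1121225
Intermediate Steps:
(-551 + (-25 + 1)*(-14))*(-1139 - 4076) = (-551 - 24*(-14))*(-5215) = (-551 + 336)*(-5215) = -215*(-5215) = 1121225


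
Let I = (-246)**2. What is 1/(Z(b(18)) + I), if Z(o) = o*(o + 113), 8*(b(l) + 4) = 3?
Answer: 64/3847649 ≈ 1.6634e-5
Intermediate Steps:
b(l) = -29/8 (b(l) = -4 + (1/8)*3 = -4 + 3/8 = -29/8)
Z(o) = o*(113 + o)
I = 60516
1/(Z(b(18)) + I) = 1/(-29*(113 - 29/8)/8 + 60516) = 1/(-29/8*875/8 + 60516) = 1/(-25375/64 + 60516) = 1/(3847649/64) = 64/3847649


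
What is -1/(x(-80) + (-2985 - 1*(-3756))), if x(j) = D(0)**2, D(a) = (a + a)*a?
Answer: -1/771 ≈ -0.0012970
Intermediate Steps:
D(a) = 2*a**2 (D(a) = (2*a)*a = 2*a**2)
x(j) = 0 (x(j) = (2*0**2)**2 = (2*0)**2 = 0**2 = 0)
-1/(x(-80) + (-2985 - 1*(-3756))) = -1/(0 + (-2985 - 1*(-3756))) = -1/(0 + (-2985 + 3756)) = -1/(0 + 771) = -1/771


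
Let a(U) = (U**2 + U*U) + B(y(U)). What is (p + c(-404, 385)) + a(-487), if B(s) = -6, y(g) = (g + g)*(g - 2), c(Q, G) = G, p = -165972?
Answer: 308745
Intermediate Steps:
y(g) = 2*g*(-2 + g) (y(g) = (2*g)*(-2 + g) = 2*g*(-2 + g))
a(U) = -6 + 2*U**2 (a(U) = (U**2 + U*U) - 6 = (U**2 + U**2) - 6 = 2*U**2 - 6 = -6 + 2*U**2)
(p + c(-404, 385)) + a(-487) = (-165972 + 385) + (-6 + 2*(-487)**2) = -165587 + (-6 + 2*237169) = -165587 + (-6 + 474338) = -165587 + 474332 = 308745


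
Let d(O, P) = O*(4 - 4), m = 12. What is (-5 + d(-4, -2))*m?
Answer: -60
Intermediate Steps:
d(O, P) = 0 (d(O, P) = O*0 = 0)
(-5 + d(-4, -2))*m = (-5 + 0)*12 = -5*12 = -60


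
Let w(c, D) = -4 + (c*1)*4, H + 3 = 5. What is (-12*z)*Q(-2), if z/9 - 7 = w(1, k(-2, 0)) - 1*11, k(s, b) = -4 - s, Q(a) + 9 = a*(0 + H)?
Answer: -5616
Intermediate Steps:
H = 2 (H = -3 + 5 = 2)
Q(a) = -9 + 2*a (Q(a) = -9 + a*(0 + 2) = -9 + a*2 = -9 + 2*a)
w(c, D) = -4 + 4*c (w(c, D) = -4 + c*4 = -4 + 4*c)
z = -36 (z = 63 + 9*((-4 + 4*1) - 1*11) = 63 + 9*((-4 + 4) - 11) = 63 + 9*(0 - 11) = 63 + 9*(-11) = 63 - 99 = -36)
(-12*z)*Q(-2) = (-12*(-36))*(-9 + 2*(-2)) = 432*(-9 - 4) = 432*(-13) = -5616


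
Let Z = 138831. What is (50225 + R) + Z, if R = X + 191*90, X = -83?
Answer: 206163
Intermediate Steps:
R = 17107 (R = -83 + 191*90 = -83 + 17190 = 17107)
(50225 + R) + Z = (50225 + 17107) + 138831 = 67332 + 138831 = 206163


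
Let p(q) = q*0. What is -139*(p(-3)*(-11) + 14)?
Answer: -1946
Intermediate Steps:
p(q) = 0
-139*(p(-3)*(-11) + 14) = -139*(0*(-11) + 14) = -139*(0 + 14) = -139*14 = -1946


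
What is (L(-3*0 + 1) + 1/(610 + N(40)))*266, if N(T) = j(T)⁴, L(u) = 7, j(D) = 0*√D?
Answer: 568043/305 ≈ 1862.4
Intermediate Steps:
j(D) = 0
N(T) = 0 (N(T) = 0⁴ = 0)
(L(-3*0 + 1) + 1/(610 + N(40)))*266 = (7 + 1/(610 + 0))*266 = (7 + 1/610)*266 = (4271/610)*266 = 568043/305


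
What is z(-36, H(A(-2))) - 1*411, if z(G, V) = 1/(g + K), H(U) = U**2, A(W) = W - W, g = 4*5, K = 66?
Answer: -35345/86 ≈ -410.99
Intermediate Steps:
g = 20
A(W) = 0
z(G, V) = 1/86 (z(G, V) = 1/(20 + 66) = 1/86)
z(-36, H(A(-2))) - 1*411 = 1/86 - 1*411 = 1/86 - 411 = -35345/86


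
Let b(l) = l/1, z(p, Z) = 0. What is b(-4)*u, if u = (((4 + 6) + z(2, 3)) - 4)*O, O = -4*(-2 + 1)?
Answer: -96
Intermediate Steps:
O = 4 (O = -4*(-1) = 4)
b(l) = l (b(l) = l*1 = l)
u = 24 (u = (((4 + 6) + 0) - 4)*4 = ((10 + 0) - 4)*4 = (10 - 4)*4 = 6*4 = 24)
b(-4)*u = -4*24 = -96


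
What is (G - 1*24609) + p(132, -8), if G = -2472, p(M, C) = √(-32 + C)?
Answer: -27081 + 2*I*√10 ≈ -27081.0 + 6.3246*I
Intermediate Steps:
(G - 1*24609) + p(132, -8) = (-2472 - 1*24609) + √(-32 - 8) = (-2472 - 24609) + √(-40) = -27081 + 2*I*√10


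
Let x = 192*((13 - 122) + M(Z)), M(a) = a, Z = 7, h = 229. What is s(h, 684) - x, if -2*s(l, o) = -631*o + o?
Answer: 235044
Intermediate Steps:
s(l, o) = 315*o (s(l, o) = -(-631*o + o)/2 = -(-315)*o = 315*o)
x = -19584 (x = 192*((13 - 122) + 7) = 192*(-109 + 7) = 192*(-102) = -19584)
s(h, 684) - x = 315*684 - 1*(-19584) = 215460 + 19584 = 235044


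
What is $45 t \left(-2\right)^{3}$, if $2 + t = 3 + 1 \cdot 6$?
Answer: $-2520$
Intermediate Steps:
$t = 7$ ($t = -2 + \left(3 + 1 \cdot 6\right) = -2 + \left(3 + 6\right) = -2 + 9 = 7$)
$45 t \left(-2\right)^{3} = 45 \cdot 7 \left(-2\right)^{3} = 315 \left(-8\right) = -2520$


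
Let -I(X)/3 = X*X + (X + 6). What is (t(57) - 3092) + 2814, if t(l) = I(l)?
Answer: -10214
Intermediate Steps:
I(X) = -18 - 3*X - 3*X² (I(X) = -3*(X*X + (X + 6)) = -3*(X² + (6 + X)) = -3*(6 + X + X²) = -18 - 3*X - 3*X²)
t(l) = -18 - 3*l - 3*l²
(t(57) - 3092) + 2814 = ((-18 - 3*57 - 3*57²) - 3092) + 2814 = ((-18 - 171 - 3*3249) - 3092) + 2814 = ((-18 - 171 - 9747) - 3092) + 2814 = (-9936 - 3092) + 2814 = -13028 + 2814 = -10214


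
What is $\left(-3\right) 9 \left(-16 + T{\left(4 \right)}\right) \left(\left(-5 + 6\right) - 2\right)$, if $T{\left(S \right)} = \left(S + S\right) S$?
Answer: $432$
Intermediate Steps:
$T{\left(S \right)} = 2 S^{2}$ ($T{\left(S \right)} = 2 S S = 2 S^{2}$)
$\left(-3\right) 9 \left(-16 + T{\left(4 \right)}\right) \left(\left(-5 + 6\right) - 2\right) = \left(-3\right) 9 \left(-16 + 2 \cdot 4^{2}\right) \left(\left(-5 + 6\right) - 2\right) = - 27 \left(-16 + 2 \cdot 16\right) \left(1 - 2\right) = - 27 \left(-16 + 32\right) \left(-1\right) = - 27 \cdot 16 \left(-1\right) = \left(-27\right) \left(-16\right) = 432$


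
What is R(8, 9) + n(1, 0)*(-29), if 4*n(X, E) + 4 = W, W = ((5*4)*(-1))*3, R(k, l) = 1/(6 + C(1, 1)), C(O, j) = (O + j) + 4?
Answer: 5569/12 ≈ 464.08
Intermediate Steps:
C(O, j) = 4 + O + j
R(k, l) = 1/12 (R(k, l) = 1/(6 + (4 + 1 + 1)) = 1/(6 + 6) = 1/12)
W = -60 (W = (20*(-1))*3 = -20*3 = -60)
n(X, E) = -16 (n(X, E) = -1 + (¼)*(-60) = -1 - 15 = -16)
R(8, 9) + n(1, 0)*(-29) = 1/12 - 16*(-29) = 1/12 + 464 = 5569/12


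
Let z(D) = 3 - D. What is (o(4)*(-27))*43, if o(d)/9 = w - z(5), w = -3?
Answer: 10449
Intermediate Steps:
o(d) = -9 (o(d) = 9*(-3 - (3 - 1*5)) = 9*(-3 - (3 - 5)) = 9*(-3 - 1*(-2)) = 9*(-3 + 2) = 9*(-1) = -9)
(o(4)*(-27))*43 = -9*(-27)*43 = 243*43 = 10449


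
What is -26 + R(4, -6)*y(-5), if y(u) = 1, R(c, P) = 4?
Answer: -22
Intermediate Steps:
-26 + R(4, -6)*y(-5) = -26 + 4*1 = -26 + 4 = -22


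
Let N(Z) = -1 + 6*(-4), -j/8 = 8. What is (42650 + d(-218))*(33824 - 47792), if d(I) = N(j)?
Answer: -595386000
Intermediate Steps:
j = -64 (j = -8*8 = -64)
N(Z) = -25 (N(Z) = -1 - 24 = -25)
d(I) = -25
(42650 + d(-218))*(33824 - 47792) = (42650 - 25)*(33824 - 47792) = 42625*(-13968) = -595386000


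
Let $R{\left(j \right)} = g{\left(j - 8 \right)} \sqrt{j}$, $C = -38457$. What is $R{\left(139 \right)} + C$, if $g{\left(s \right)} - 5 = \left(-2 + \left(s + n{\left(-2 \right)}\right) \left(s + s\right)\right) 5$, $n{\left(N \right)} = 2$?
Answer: $-38457 + 174225 \sqrt{139} \approx 2.0156 \cdot 10^{6}$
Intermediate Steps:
$g{\left(s \right)} = -5 + 10 s \left(2 + s\right)$ ($g{\left(s \right)} = 5 + \left(-2 + \left(s + 2\right) \left(s + s\right)\right) 5 = 5 + \left(-2 + \left(2 + s\right) 2 s\right) 5 = 5 + \left(-2 + 2 s \left(2 + s\right)\right) 5 = 5 + \left(-10 + 10 s \left(2 + s\right)\right) = -5 + 10 s \left(2 + s\right)$)
$R{\left(j \right)} = \sqrt{j} \left(-165 + 10 \left(-8 + j\right)^{2} + 20 j\right)$ ($R{\left(j \right)} = \left(-5 + 10 \left(j - 8\right)^{2} + 20 \left(j - 8\right)\right) \sqrt{j} = \left(-5 + 10 \left(-8 + j\right)^{2} + 20 \left(-8 + j\right)\right) \sqrt{j} = \left(-5 + 10 \left(-8 + j\right)^{2} + \left(-160 + 20 j\right)\right) \sqrt{j} = \left(-165 + 10 \left(-8 + j\right)^{2} + 20 j\right) \sqrt{j} = \sqrt{j} \left(-165 + 10 \left(-8 + j\right)^{2} + 20 j\right)$)
$R{\left(139 \right)} + C = \sqrt{139} \left(475 - 19460 + 10 \cdot 139^{2}\right) - 38457 = \sqrt{139} \left(475 - 19460 + 10 \cdot 19321\right) - 38457 = \sqrt{139} \left(475 - 19460 + 193210\right) - 38457 = \sqrt{139} \cdot 174225 - 38457 = 174225 \sqrt{139} - 38457 = -38457 + 174225 \sqrt{139}$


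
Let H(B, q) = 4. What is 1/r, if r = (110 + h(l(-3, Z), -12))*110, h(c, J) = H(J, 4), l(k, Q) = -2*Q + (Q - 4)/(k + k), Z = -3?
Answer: 1/12540 ≈ 7.9745e-5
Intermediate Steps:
l(k, Q) = -2*Q + (-4 + Q)/(2*k) (l(k, Q) = -2*Q + (-4 + Q)/((2*k)) = -2*Q + (-4 + Q)*(1/(2*k)) = -2*Q + (-4 + Q)/(2*k))
h(c, J) = 4
r = 12540 (r = (110 + 4)*110 = 114*110 = 12540)
1/r = 1/12540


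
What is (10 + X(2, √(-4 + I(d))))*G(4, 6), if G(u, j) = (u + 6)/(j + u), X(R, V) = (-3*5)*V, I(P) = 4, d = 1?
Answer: 10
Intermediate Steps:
X(R, V) = -15*V
G(u, j) = (6 + u)/(j + u)
(10 + X(2, √(-4 + I(d))))*G(4, 6) = (10 - 15*√(-4 + 4))*((6 + 4)/(6 + 4)) = (10 - 15*√0)*(10/10) = (10 - 15*0)*((⅒)*10) = (10 + 0)*1 = 10*1 = 10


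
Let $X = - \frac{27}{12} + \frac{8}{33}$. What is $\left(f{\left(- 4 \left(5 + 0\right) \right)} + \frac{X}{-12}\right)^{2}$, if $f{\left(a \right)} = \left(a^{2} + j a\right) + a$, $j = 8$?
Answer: $\frac{121623075025}{2509056} \approx 48474.0$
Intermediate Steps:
$f{\left(a \right)} = a^{2} + 9 a$ ($f{\left(a \right)} = \left(a^{2} + 8 a\right) + a = a^{2} + 9 a$)
$X = - \frac{265}{132}$ ($X = \left(-27\right) \frac{1}{12} + 8 \cdot \frac{1}{33} = - \frac{9}{4} + \frac{8}{33} = - \frac{265}{132} \approx -2.0076$)
$\left(f{\left(- 4 \left(5 + 0\right) \right)} + \frac{X}{-12}\right)^{2} = \left(- 4 \left(5 + 0\right) \left(9 - 4 \left(5 + 0\right)\right) - \frac{265}{132 \left(-12\right)}\right)^{2} = \left(\left(-4\right) 5 \left(9 - 20\right) - - \frac{265}{1584}\right)^{2} = \left(- 20 \left(9 - 20\right) + \frac{265}{1584}\right)^{2} = \left(\left(-20\right) \left(-11\right) + \frac{265}{1584}\right)^{2} = \left(220 + \frac{265}{1584}\right)^{2} = \left(\frac{348745}{1584}\right)^{2} = \frac{121623075025}{2509056}$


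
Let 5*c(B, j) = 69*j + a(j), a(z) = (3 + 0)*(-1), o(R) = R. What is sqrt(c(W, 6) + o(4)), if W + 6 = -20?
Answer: sqrt(2155)/5 ≈ 9.2844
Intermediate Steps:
W = -26 (W = -6 - 20 = -26)
a(z) = -3 (a(z) = 3*(-1) = -3)
c(B, j) = -3/5 + 69*j/5 (c(B, j) = (69*j - 3)/5 = (-3 + 69*j)/5 = -3/5 + 69*j/5)
sqrt(c(W, 6) + o(4)) = sqrt((-3/5 + (69/5)*6) + 4) = sqrt((-3/5 + 414/5) + 4) = sqrt(411/5 + 4) = sqrt(431/5) = sqrt(2155)/5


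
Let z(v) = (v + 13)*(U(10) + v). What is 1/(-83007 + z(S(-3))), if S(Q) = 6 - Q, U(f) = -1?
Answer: -1/82831 ≈ -1.2073e-5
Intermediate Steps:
z(v) = (-1 + v)*(13 + v) (z(v) = (v + 13)*(-1 + v) = (13 + v)*(-1 + v) = (-1 + v)*(13 + v))
1/(-83007 + z(S(-3))) = 1/(-83007 + (-13 + (6 - 1*(-3))**2 + 12*(6 - 1*(-3)))) = 1/(-83007 + (-13 + (6 + 3)**2 + 12*(6 + 3))) = 1/(-83007 + (-13 + 9**2 + 12*9)) = 1/(-83007 + (-13 + 81 + 108)) = 1/(-83007 + 176) = 1/(-82831) = -1/82831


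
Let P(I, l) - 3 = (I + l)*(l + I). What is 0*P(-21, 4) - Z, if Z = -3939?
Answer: 3939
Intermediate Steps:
P(I, l) = 3 + (I + l)² (P(I, l) = 3 + (I + l)*(l + I) = 3 + (I + l)*(I + l) = 3 + (I + l)²)
0*P(-21, 4) - Z = 0*(3 + (-21 + 4)²) - 1*(-3939) = 0*(3 + (-17)²) + 3939 = 0*(3 + 289) + 3939 = 0*292 + 3939 = 0 + 3939 = 3939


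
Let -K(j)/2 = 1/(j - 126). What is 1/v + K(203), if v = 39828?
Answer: -79579/3066756 ≈ -0.025949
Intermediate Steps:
K(j) = -2/(-126 + j) (K(j) = -2/(j - 126) = -2/(-126 + j))
1/v + K(203) = 1/39828 - 2/(-126 + 203) = 1/39828 - 2/77 = -79579/3066756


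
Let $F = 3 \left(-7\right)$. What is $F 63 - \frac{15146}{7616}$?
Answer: $- \frac{5045557}{3808} \approx -1325.0$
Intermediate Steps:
$F = -21$
$F 63 - \frac{15146}{7616} = \left(-21\right) 63 - \frac{15146}{7616} = -1323 - \frac{7573}{3808} = - \frac{5045557}{3808}$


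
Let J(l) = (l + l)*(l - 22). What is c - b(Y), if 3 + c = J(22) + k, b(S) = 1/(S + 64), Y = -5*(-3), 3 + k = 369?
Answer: 28676/79 ≈ 362.99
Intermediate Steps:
k = 366 (k = -3 + 369 = 366)
J(l) = 2*l*(-22 + l) (J(l) = (2*l)*(-22 + l) = 2*l*(-22 + l))
Y = 15
b(S) = 1/(64 + S)
c = 363 (c = -3 + (2*22*(-22 + 22) + 366) = -3 + (2*22*0 + 366) = -3 + (0 + 366) = -3 + 366 = 363)
c - b(Y) = 363 - 1/(64 + 15) = 363 - 1/79 = 28676/79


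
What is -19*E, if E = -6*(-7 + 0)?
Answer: -798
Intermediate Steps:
E = 42 (E = -6*(-7) = 42)
-19*E = -19*42 = -798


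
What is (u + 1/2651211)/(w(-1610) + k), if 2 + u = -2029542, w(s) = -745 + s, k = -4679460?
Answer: 5380749377783/12412479427965 ≈ 0.43350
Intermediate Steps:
u = -2029544 (u = -2 - 2029542 = -2029544)
(u + 1/2651211)/(w(-1610) + k) = (-2029544 + 1/2651211)/((-745 - 1610) - 4679460) = (-2029544 + 1/2651211)/(-2355 - 4679460) = -5380749377783/2651211/(-4681815) = -5380749377783/2651211*(-1/4681815) = 5380749377783/12412479427965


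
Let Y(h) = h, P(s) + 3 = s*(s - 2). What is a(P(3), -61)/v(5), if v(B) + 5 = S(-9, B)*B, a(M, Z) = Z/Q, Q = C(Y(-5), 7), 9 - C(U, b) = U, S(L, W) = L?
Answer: 61/700 ≈ 0.087143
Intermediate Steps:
P(s) = -3 + s*(-2 + s) (P(s) = -3 + s*(s - 2) = -3 + s*(-2 + s))
C(U, b) = 9 - U
Q = 14 (Q = 9 - 1*(-5) = 9 + 5 = 14)
a(M, Z) = Z/14
v(B) = -5 - 9*B
a(P(3), -61)/v(5) = ((1/14)*(-61))/(-5 - 9*5) = -61/(14*(-5 - 45)) = -61/14/(-50) = -61/14*(-1/50) = 61/700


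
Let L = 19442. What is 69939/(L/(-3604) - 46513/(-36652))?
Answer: -135860424084/8014049 ≈ -16953.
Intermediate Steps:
69939/(L/(-3604) - 46513/(-36652)) = 69939/(19442/(-3604) - 46513/(-36652)) = 69939/(19442*(-1/3604) - 46513*(-1/36652)) = 69939/(-9721/1802 + 46513/36652) = 69939/(-8014049/1942556) = 69939*(-1942556/8014049) = -135860424084/8014049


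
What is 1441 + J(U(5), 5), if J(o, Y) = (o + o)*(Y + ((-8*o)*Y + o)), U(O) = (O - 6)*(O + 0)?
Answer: -559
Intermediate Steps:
U(O) = O*(-6 + O) (U(O) = (-6 + O)*O = O*(-6 + O))
J(o, Y) = 2*o*(Y + o - 8*Y*o) (J(o, Y) = (2*o)*(Y + (-8*Y*o + o)) = (2*o)*(Y + (o - 8*Y*o)) = (2*o)*(Y + o - 8*Y*o) = 2*o*(Y + o - 8*Y*o))
1441 + J(U(5), 5) = 1441 + 2*(5*(-6 + 5))*(5 + 5*(-6 + 5) - 8*5*5*(-6 + 5)) = 1441 + 2*(5*(-1))*(5 + 5*(-1) - 8*5*5*(-1)) = 1441 + 2*(-5)*(5 - 5 - 8*5*(-5)) = 1441 + 2*(-5)*(5 - 5 + 200) = 1441 + 2*(-5)*200 = 1441 - 2000 = -559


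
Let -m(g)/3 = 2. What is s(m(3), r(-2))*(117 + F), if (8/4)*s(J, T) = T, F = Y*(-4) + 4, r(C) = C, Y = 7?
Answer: -93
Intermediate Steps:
m(g) = -6 (m(g) = -3*2 = -6)
F = -24 (F = 7*(-4) + 4 = -28 + 4 = -24)
s(J, T) = T/2
s(m(3), r(-2))*(117 + F) = ((½)*(-2))*(117 - 24) = -1*93 = -93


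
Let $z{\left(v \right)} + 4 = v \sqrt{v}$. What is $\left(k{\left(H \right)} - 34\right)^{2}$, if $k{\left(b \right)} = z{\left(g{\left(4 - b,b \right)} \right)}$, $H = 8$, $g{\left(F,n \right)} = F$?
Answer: $1380 + 608 i \approx 1380.0 + 608.0 i$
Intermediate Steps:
$z{\left(v \right)} = -4 + v^{\frac{3}{2}}$ ($z{\left(v \right)} = -4 + v \sqrt{v} = -4 + v^{\frac{3}{2}}$)
$k{\left(b \right)} = -4 + \left(4 - b\right)^{\frac{3}{2}}$
$\left(k{\left(H \right)} - 34\right)^{2} = \left(\left(-4 + \left(4 - 8\right)^{\frac{3}{2}}\right) - 34\right)^{2} = \left(\left(-4 + \left(-4\right)^{\frac{3}{2}}\right) - 34\right)^{2} = \left(\left(-4 - 8 i\right) - 34\right)^{2} = \left(-38 - 8 i\right)^{2}$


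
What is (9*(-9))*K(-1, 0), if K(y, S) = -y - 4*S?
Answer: -81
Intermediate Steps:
(9*(-9))*K(-1, 0) = (9*(-9))*(-1*(-1) - 4*0) = -81*(1 + 0) = -81*1 = -81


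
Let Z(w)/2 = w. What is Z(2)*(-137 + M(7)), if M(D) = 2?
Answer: -540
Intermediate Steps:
Z(w) = 2*w
Z(2)*(-137 + M(7)) = (2*2)*(-137 + 2) = 4*(-135) = -540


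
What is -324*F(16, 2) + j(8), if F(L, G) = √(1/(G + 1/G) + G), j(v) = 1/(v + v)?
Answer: 1/16 - 648*√15/5 ≈ -501.88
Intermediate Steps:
j(v) = 1/(2*v)
F(L, G) = √(G + 1/(G + 1/G))
-324*F(16, 2) + j(8) = -324*√2*√(2 + 2²)/√(1 + 2²) + (½)/8 = -324*√2*√(2 + 4)/√(1 + 4) + (½)*(⅛) = -324*2*√15/5 + 1/16 = -648*√15/5 + 1/16 = 1/16 - 648*√15/5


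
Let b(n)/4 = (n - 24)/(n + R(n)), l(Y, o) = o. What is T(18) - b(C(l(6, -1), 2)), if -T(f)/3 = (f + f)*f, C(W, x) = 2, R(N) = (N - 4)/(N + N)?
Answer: -5656/3 ≈ -1885.3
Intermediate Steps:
R(N) = (-4 + N)/(2*N) (R(N) = (-4 + N)/((2*N)) = (-4 + N)*(1/(2*N)) = (-4 + N)/(2*N))
b(n) = 4*(-24 + n)/(n + (-4 + n)/(2*n)) (b(n) = 4*((n - 24)/(n + (-4 + n)/(2*n))) = 4*((-24 + n)/(n + (-4 + n)/(2*n))) = 4*(-24 + n)/(n + (-4 + n)/(2*n)))
T(f) = -6*f**2 (T(f) = -3*(f + f)*f = -3*2*f*f = -6*f**2)
T(18) - b(C(l(6, -1), 2)) = -6*18**2 - 8*2*(-24 + 2)/(-4 + 2 + 2*2**2) = -6*324 - 8*2*(-22)/(-4 + 2 + 2*4) = -1944 - 8*2*(-22)/(-4 + 2 + 8) = -1944 - 8*2*(-22)/6 = -1944 - 1*(-176/3) = -1944 + 176/3 = -5656/3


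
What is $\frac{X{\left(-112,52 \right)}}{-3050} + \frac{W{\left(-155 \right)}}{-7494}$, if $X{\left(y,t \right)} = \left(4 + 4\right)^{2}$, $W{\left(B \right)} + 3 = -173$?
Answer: $\frac{14296}{5714175} \approx 0.0025018$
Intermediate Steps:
$W{\left(B \right)} = -176$ ($W{\left(B \right)} = -3 - 173 = -176$)
$X{\left(y,t \right)} = 64$ ($X{\left(y,t \right)} = 8^{2} = 64$)
$\frac{X{\left(-112,52 \right)}}{-3050} + \frac{W{\left(-155 \right)}}{-7494} = \frac{64}{-3050} - \frac{176}{-7494} = 64 \left(- \frac{1}{3050}\right) - - \frac{88}{3747} = - \frac{32}{1525} + \frac{88}{3747} = \frac{14296}{5714175}$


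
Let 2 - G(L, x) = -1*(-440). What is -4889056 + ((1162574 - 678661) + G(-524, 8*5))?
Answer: -4405581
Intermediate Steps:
G(L, x) = -438 (G(L, x) = 2 - (-1)*(-440) = 2 - 1*440 = 2 - 440 = -438)
-4889056 + ((1162574 - 678661) + G(-524, 8*5)) = -4889056 + ((1162574 - 678661) - 438) = -4889056 + (483913 - 438) = -4889056 + 483475 = -4405581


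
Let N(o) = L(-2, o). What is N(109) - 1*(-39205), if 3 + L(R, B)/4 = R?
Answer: 39185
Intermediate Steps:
L(R, B) = -12 + 4*R
N(o) = -20 (N(o) = -12 + 4*(-2) = -12 - 8 = -20)
N(109) - 1*(-39205) = -20 - 1*(-39205) = -20 + 39205 = 39185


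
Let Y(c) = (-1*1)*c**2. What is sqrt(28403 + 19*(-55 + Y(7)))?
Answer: sqrt(26427) ≈ 162.56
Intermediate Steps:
Y(c) = -c**2
sqrt(28403 + 19*(-55 + Y(7))) = sqrt(28403 + 19*(-55 - 1*7**2)) = sqrt(28403 + 19*(-55 - 1*49)) = sqrt(28403 + 19*(-55 - 49)) = sqrt(28403 + 19*(-104)) = sqrt(28403 - 1976) = sqrt(26427)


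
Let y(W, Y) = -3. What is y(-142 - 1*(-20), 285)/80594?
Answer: -3/80594 ≈ -3.7224e-5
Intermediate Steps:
y(-142 - 1*(-20), 285)/80594 = -3/80594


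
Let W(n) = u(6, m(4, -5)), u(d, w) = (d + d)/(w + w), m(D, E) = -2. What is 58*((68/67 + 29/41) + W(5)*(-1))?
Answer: 752376/2747 ≈ 273.89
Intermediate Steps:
u(d, w) = d/w (u(d, w) = (2*d)/((2*w)) = (2*d)*(1/(2*w)) = d/w)
W(n) = -3 (W(n) = 6/(-2) = 6*(-1/2) = -3)
58*((68/67 + 29/41) + W(5)*(-1)) = 58*((68/67 + 29/41) - 3*(-1)) = 58*((68*(1/67) + 29*(1/41)) + 3) = 58*((68/67 + 29/41) + 3) = 58*(4731/2747 + 3) = 58*(12972/2747) = 752376/2747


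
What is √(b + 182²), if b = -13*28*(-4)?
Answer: 2*√8645 ≈ 185.96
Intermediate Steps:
b = 1456 (b = -364*(-4) = 1456)
√(b + 182²) = √(1456 + 182²) = √(1456 + 33124) = √34580 = 2*√8645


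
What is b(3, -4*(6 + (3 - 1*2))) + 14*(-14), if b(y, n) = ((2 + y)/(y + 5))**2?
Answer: -12519/64 ≈ -195.61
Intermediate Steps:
b(y, n) = (2 + y)**2/(5 + y)**2 (b(y, n) = ((2 + y)/(5 + y))**2 = (2 + y)**2/(5 + y)**2)
b(3, -4*(6 + (3 - 1*2))) + 14*(-14) = (2 + 3)**2/(5 + 3)**2 + 14*(-14) = 5**2/8**2 - 196 = 25*(1/64) - 196 = 25/64 - 196 = -12519/64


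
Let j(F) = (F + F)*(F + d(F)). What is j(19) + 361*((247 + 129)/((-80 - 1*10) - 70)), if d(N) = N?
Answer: 11913/20 ≈ 595.65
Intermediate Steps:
j(F) = 4*F² (j(F) = (F + F)*(F + F) = (2*F)*(2*F) = 4*F²)
j(19) + 361*((247 + 129)/((-80 - 1*10) - 70)) = 4*19² + 361*((247 + 129)/((-80 - 1*10) - 70)) = 4*361 + 361*(376/((-80 - 10) - 70)) = 1444 + 361*(376/(-90 - 70)) = 1444 + 361*(376/(-160)) = 1444 + 361*(376*(-1/160)) = 1444 + 361*(-47/20) = 1444 - 16967/20 = 11913/20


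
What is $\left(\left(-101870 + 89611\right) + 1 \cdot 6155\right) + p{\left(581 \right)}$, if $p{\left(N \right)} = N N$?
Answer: $331457$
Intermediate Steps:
$p{\left(N \right)} = N^{2}$
$\left(\left(-101870 + 89611\right) + 1 \cdot 6155\right) + p{\left(581 \right)} = \left(\left(-101870 + 89611\right) + 1 \cdot 6155\right) + 581^{2} = \left(-12259 + 6155\right) + 337561 = -6104 + 337561 = 331457$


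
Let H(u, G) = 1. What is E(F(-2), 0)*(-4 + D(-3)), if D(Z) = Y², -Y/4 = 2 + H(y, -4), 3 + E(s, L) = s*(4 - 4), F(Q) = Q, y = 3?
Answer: -420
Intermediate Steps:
E(s, L) = -3 (E(s, L) = -3 + s*(4 - 4) = -3 + s*0 = -3 + 0 = -3)
Y = -12 (Y = -4*(2 + 1) = -4*3 = -12)
D(Z) = 144 (D(Z) = (-12)² = 144)
E(F(-2), 0)*(-4 + D(-3)) = -3*(-4 + 144) = -3*140 = -420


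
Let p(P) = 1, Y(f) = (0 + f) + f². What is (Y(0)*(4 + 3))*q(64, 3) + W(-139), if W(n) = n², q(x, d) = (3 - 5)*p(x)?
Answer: 19321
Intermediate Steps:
Y(f) = f + f²
q(x, d) = -2 (q(x, d) = (3 - 5)*1 = -2*1 = -2)
(Y(0)*(4 + 3))*q(64, 3) + W(-139) = ((0*(1 + 0))*(4 + 3))*(-2) + (-139)² = ((0*1)*7)*(-2) + 19321 = (0*7)*(-2) + 19321 = 0*(-2) + 19321 = 0 + 19321 = 19321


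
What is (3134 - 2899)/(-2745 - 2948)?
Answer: -235/5693 ≈ -0.041279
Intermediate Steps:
(3134 - 2899)/(-2745 - 2948) = 235/(-5693) = 235*(-1/5693) = -235/5693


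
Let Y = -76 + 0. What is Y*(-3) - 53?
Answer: 175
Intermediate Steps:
Y = -76
Y*(-3) - 53 = -76*(-3) - 53 = 228 - 53 = 175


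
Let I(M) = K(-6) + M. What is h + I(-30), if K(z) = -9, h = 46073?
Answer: 46034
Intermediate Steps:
I(M) = -9 + M
h + I(-30) = 46073 + (-9 - 30) = 46073 - 39 = 46034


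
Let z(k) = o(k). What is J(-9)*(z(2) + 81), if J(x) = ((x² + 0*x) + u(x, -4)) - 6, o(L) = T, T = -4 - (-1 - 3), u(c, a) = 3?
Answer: 6318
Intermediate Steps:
T = 0 (T = -4 - 1*(-4) = -4 + 4 = 0)
o(L) = 0
z(k) = 0
J(x) = -3 + x² (J(x) = ((x² + 0*x) + 3) - 6 = ((x² + 0) + 3) - 6 = (x² + 3) - 6 = (3 + x²) - 6 = -3 + x²)
J(-9)*(z(2) + 81) = (-3 + (-9)²)*(0 + 81) = (-3 + 81)*81 = 78*81 = 6318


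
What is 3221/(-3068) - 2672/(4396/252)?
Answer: -74284961/481676 ≈ -154.22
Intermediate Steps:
3221/(-3068) - 2672/(4396/252) = 3221*(-1/3068) - 2672/(4396*(1/252)) = -3221/3068 - 2672/157/9 = -3221/3068 - 2672*9/157 = -3221/3068 - 24048/157 = -74284961/481676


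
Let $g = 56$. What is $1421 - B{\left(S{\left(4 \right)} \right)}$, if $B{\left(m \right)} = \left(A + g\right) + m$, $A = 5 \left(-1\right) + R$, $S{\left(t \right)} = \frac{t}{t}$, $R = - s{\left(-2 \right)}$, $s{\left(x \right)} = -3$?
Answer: $1366$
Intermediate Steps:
$R = 3$ ($R = \left(-1\right) \left(-3\right) = 3$)
$S{\left(t \right)} = 1$
$A = -2$ ($A = 5 \left(-1\right) + 3 = -5 + 3 = -2$)
$B{\left(m \right)} = 54 + m$ ($B{\left(m \right)} = \left(-2 + 56\right) + m = 54 + m$)
$1421 - B{\left(S{\left(4 \right)} \right)} = 1421 - \left(54 + 1\right) = 1421 - 55 = 1366$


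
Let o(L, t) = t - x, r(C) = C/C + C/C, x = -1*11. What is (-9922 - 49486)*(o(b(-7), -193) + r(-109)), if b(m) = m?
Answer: 10693440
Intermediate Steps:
x = -11
r(C) = 2 (r(C) = 1 + 1 = 2)
o(L, t) = 11 + t (o(L, t) = t - 1*(-11) = t + 11 = 11 + t)
(-9922 - 49486)*(o(b(-7), -193) + r(-109)) = (-9922 - 49486)*((11 - 193) + 2) = -59408*(-182 + 2) = -59408*(-180) = 10693440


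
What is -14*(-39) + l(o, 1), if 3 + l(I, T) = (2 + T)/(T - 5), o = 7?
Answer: 2169/4 ≈ 542.25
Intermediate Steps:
l(I, T) = -3 + (2 + T)/(-5 + T) (l(I, T) = -3 + (2 + T)/(T - 5) = -3 + (2 + T)/(-5 + T))
-14*(-39) + l(o, 1) = -14*(-39) + (17 - 2*1)/(-5 + 1) = 546 + (17 - 2)/(-4) = 546 - 1/4*15 = 546 - 15/4 = 2169/4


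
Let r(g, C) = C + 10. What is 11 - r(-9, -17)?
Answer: 18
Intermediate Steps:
r(g, C) = 10 + C
11 - r(-9, -17) = 11 - (10 - 17) = 11 - 1*(-7) = 11 + 7 = 18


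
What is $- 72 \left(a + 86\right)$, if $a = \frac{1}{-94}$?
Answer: $- \frac{290988}{47} \approx -6191.2$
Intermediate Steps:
$a = - \frac{1}{94} \approx -0.010638$
$- 72 \left(a + 86\right) = - 72 \left(- \frac{1}{94} + 86\right) = \left(-72\right) \frac{8083}{94} = - \frac{290988}{47}$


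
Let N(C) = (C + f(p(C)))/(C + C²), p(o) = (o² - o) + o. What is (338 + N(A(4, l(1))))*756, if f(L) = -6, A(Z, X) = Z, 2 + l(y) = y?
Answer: 1277262/5 ≈ 2.5545e+5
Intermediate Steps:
l(y) = -2 + y
p(o) = o²
N(C) = (-6 + C)/(C + C²) (N(C) = (C - 6)/(C + C²) = (-6 + C)/(C + C²))
(338 + N(A(4, l(1))))*756 = (338 + (-6 + 4)/(4*(1 + 4)))*756 = (338 + (¼)*(-2)/5)*756 = (338 + (¼)*(⅕)*(-2))*756 = (338 - ⅒)*756 = (3379/10)*756 = 1277262/5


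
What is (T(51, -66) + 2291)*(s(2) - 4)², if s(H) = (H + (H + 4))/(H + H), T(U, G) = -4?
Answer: 9148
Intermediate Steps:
s(H) = (4 + 2*H)/(2*H) (s(H) = (H + (4 + H))/((2*H)) = (4 + 2*H)*(1/(2*H)) = (4 + 2*H)/(2*H))
(T(51, -66) + 2291)*(s(2) - 4)² = (-4 + 2291)*((2 + 2)/2 - 4)² = 2287*((½)*4 - 4)² = 2287*(2 - 4)² = 2287*(-2)² = 2287*4 = 9148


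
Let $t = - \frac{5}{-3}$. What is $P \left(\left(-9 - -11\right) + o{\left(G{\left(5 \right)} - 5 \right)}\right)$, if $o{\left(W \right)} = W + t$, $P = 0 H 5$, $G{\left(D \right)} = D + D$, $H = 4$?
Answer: $0$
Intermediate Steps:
$G{\left(D \right)} = 2 D$
$t = \frac{5}{3}$ ($t = \left(-5\right) \left(- \frac{1}{3}\right) = \frac{5}{3} \approx 1.6667$)
$P = 0$ ($P = 0 \cdot 4 \cdot 5 = 0 \cdot 5 = 0$)
$o{\left(W \right)} = \frac{5}{3} + W$ ($o{\left(W \right)} = W + \frac{5}{3} = \frac{5}{3} + W$)
$P \left(\left(-9 - -11\right) + o{\left(G{\left(5 \right)} - 5 \right)}\right) = 0 \left(\left(-9 - -11\right) + \left(\frac{5}{3} + \left(2 \cdot 5 - 5\right)\right)\right) = 0 \left(\left(-9 + 11\right) + \left(\frac{5}{3} + \left(10 - 5\right)\right)\right) = 0 \left(2 + \left(\frac{5}{3} + 5\right)\right) = 0 \left(2 + \frac{20}{3}\right) = 0 \cdot \frac{26}{3} = 0$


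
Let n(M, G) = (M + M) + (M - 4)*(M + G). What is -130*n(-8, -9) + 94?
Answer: -24346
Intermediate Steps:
n(M, G) = 2*M + (-4 + M)*(G + M)
-130*n(-8, -9) + 94 = -130*((-8)**2 - 4*(-9) - 2*(-8) - 9*(-8)) + 94 = -130*(64 + 36 + 16 + 72) + 94 = -130*188 + 94 = -24440 + 94 = -24346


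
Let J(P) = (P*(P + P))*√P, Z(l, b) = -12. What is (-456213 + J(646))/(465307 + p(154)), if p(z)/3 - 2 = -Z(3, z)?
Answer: -456213/465349 + 834632*√646/465349 ≈ 44.606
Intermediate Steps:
J(P) = 2*P^(5/2) (J(P) = (P*(2*P))*√P = (2*P²)*√P = 2*P^(5/2))
p(z) = 42 (p(z) = 6 + 3*(-1*(-12)) = 6 + 3*12 = 6 + 36 = 42)
(-456213 + J(646))/(465307 + p(154)) = (-456213 + 2*646^(5/2))/(465307 + 42) = (-456213 + 2*(417316*√646))/465349 = (-456213 + 834632*√646)*(1/465349) = -456213/465349 + 834632*√646/465349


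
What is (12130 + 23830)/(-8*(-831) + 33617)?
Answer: 7192/8053 ≈ 0.89308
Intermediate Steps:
(12130 + 23830)/(-8*(-831) + 33617) = 35960/(6648 + 33617) = 35960/40265 = 35960*(1/40265) = 7192/8053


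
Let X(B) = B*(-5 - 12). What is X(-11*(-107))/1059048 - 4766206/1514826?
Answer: -282108393629/89126302536 ≈ -3.1653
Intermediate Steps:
X(B) = -17*B (X(B) = B*(-17) = -17*B)
X(-11*(-107))/1059048 - 4766206/1514826 = -(-187)*(-107)/1059048 - 4766206/1514826 = -17*1177*(1/1059048) - 4766206*1/1514826 = -20009*1/1059048 - 2383103/757413 = -20009/1059048 - 2383103/757413 = -282108393629/89126302536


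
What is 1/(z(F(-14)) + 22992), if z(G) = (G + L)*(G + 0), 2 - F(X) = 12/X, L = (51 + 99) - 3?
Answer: 49/1147588 ≈ 4.2698e-5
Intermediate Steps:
L = 147 (L = 150 - 3 = 147)
F(X) = 2 - 12/X
z(G) = G*(147 + G) (z(G) = (G + 147)*(G + 0) = (147 + G)*G = G*(147 + G))
1/(z(F(-14)) + 22992) = 1/((2 - 12/(-14))*(147 + (2 - 12/(-14))) + 22992) = 1/((2 - 12*(-1/14))*(147 + (2 - 12*(-1/14))) + 22992) = 1/((2 + 6/7)*(147 + (2 + 6/7)) + 22992) = 1/(20*(147 + 20/7)/7 + 22992) = 1/((20/7)*(1049/7) + 22992) = 1/(20980/49 + 22992) = 1/(1147588/49) = 49/1147588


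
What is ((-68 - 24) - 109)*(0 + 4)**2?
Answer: -3216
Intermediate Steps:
((-68 - 24) - 109)*(0 + 4)**2 = (-92 - 109)*4**2 = -201*16 = -3216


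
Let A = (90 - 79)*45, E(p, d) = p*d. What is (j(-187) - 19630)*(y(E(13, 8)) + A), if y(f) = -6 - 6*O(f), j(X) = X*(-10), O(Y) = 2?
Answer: -8471520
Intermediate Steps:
j(X) = -10*X
E(p, d) = d*p
y(f) = -18 (y(f) = -6 - 6*2 = -6 - 12 = -18)
A = 495 (A = 11*45 = 495)
(j(-187) - 19630)*(y(E(13, 8)) + A) = (-10*(-187) - 19630)*(-18 + 495) = (1870 - 19630)*477 = -17760*477 = -8471520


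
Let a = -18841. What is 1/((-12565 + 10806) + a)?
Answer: -1/20600 ≈ -4.8544e-5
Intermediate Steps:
1/((-12565 + 10806) + a) = 1/((-12565 + 10806) - 18841) = 1/(-1759 - 18841) = 1/(-20600) = -1/20600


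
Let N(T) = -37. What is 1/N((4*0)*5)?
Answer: -1/37 ≈ -0.027027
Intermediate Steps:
1/N((4*0)*5) = 1/(-37) = -1/37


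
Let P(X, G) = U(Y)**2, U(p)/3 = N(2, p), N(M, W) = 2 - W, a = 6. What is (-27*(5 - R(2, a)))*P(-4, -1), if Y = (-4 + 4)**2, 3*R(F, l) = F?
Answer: -4212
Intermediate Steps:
R(F, l) = F/3
Y = 0 (Y = 0**2 = 0)
U(p) = 6 - 3*p (U(p) = 3*(2 - p) = 6 - 3*p)
P(X, G) = 36 (P(X, G) = (6 - 3*0)**2 = (6 + 0)**2 = 6**2 = 36)
(-27*(5 - R(2, a)))*P(-4, -1) = -27*(5 - 2/3)*36 = -27*13/3*36 = -117*36 = -4212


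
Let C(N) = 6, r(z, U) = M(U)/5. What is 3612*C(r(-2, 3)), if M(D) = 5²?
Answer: 21672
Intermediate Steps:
M(D) = 25
r(z, U) = 5 (r(z, U) = 25/5 = 25*(⅕) = 5)
3612*C(r(-2, 3)) = 3612*6 = 21672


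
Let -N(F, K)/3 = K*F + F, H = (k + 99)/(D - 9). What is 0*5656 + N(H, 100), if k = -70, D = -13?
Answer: 8787/22 ≈ 399.41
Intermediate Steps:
H = -29/22 (H = (-70 + 99)/(-13 - 9) = 29/(-22) = 29*(-1/22) = -29/22 ≈ -1.3182)
N(F, K) = -3*F - 3*F*K (N(F, K) = -3*(K*F + F) = -3*(F*K + F) = -3*(F + F*K) = -3*F - 3*F*K)
0*5656 + N(H, 100) = 0*5656 - 3*(-29/22)*(1 + 100) = 0 - 3*(-29/22)*101 = 0 + 8787/22 = 8787/22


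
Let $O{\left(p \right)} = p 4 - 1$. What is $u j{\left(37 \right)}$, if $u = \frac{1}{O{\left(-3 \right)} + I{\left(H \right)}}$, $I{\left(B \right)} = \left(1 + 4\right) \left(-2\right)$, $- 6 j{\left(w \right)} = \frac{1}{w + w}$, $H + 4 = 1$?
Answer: $\frac{1}{10212} \approx 9.7924 \cdot 10^{-5}$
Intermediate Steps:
$H = -3$ ($H = -4 + 1 = -3$)
$O{\left(p \right)} = -1 + 4 p$ ($O{\left(p \right)} = 4 p - 1 = -1 + 4 p$)
$j{\left(w \right)} = - \frac{1}{12 w}$ ($j{\left(w \right)} = - \frac{1}{6 \left(w + w\right)} = - \frac{1}{6 \cdot 2 w} = - \frac{\frac{1}{2} \frac{1}{w}}{6} = - \frac{1}{12 w}$)
$I{\left(B \right)} = -10$ ($I{\left(B \right)} = 5 \left(-2\right) = -10$)
$u = - \frac{1}{23}$ ($u = \frac{1}{\left(-1 + 4 \left(-3\right)\right) - 10} = \frac{1}{\left(-1 - 12\right) - 10} = \frac{1}{-13 - 10} = \frac{1}{-23} = - \frac{1}{23} \approx -0.043478$)
$u j{\left(37 \right)} = - \frac{\left(- \frac{1}{12}\right) \frac{1}{37}}{23} = \left(- \frac{1}{23}\right) \left(- \frac{1}{444}\right) = \frac{1}{10212}$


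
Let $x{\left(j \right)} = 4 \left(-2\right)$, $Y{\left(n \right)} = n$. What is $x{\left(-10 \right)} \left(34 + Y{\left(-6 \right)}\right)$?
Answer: $-224$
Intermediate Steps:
$x{\left(j \right)} = -8$
$x{\left(-10 \right)} \left(34 + Y{\left(-6 \right)}\right) = - 8 \left(34 - 6\right) = \left(-8\right) 28 = -224$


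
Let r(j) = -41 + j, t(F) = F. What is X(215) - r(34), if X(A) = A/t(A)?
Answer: 8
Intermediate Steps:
X(A) = 1 (X(A) = A/A = 1)
X(215) - r(34) = 1 - (-41 + 34) = 1 - 1*(-7) = 1 + 7 = 8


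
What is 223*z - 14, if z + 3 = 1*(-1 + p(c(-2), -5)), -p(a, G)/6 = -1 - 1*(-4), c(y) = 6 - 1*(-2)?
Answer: -4920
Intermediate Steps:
c(y) = 8 (c(y) = 6 + 2 = 8)
p(a, G) = -18 (p(a, G) = -6*(-1 - 1*(-4)) = -6*(-1 + 4) = -6*3 = -18)
z = -22 (z = -3 + 1*(-1 - 18) = -3 + 1*(-19) = -3 - 19 = -22)
223*z - 14 = 223*(-22) - 14 = -4906 - 14 = -4920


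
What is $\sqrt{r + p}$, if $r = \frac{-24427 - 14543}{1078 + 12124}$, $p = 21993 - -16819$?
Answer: $\frac{\sqrt{1691034456727}}{6601} \approx 197.0$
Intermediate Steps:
$p = 38812$ ($p = 21993 + 16819 = 38812$)
$r = - \frac{19485}{6601}$ ($r = - \frac{38970}{13202} = \left(-38970\right) \frac{1}{13202} = - \frac{19485}{6601} \approx -2.9518$)
$\sqrt{r + p} = \sqrt{- \frac{19485}{6601} + 38812} = \sqrt{\frac{256178527}{6601}} = \frac{\sqrt{1691034456727}}{6601}$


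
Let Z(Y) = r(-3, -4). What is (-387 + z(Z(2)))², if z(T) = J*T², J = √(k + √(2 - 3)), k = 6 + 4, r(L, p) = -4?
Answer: (387 - 16*√(10 + I))² ≈ 1.1312e+5 - 1700.0*I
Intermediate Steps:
Z(Y) = -4
k = 10
J = √(10 + I) (J = √(10 + √(2 - 3)) = √(10 + √(-1)) = √(10 + I) ≈ 3.1662 + 0.15792*I)
z(T) = T²*√(10 + I) (z(T) = √(10 + I)*T² = T²*√(10 + I))
(-387 + z(Z(2)))² = (-387 + (-4)²*√(10 + I))² = (-387 + 16*√(10 + I))²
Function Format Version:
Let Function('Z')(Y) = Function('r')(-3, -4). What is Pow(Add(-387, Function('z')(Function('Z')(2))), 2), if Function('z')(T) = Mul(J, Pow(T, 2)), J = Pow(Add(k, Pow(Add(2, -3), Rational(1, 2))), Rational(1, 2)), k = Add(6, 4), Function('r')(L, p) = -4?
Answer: Pow(Add(387, Mul(-16, Pow(Add(10, I), Rational(1, 2)))), 2) ≈ Add(1.1312e+5, Mul(-1700., I))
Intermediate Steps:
Function('Z')(Y) = -4
k = 10
J = Pow(Add(10, I), Rational(1, 2)) (J = Pow(Add(10, Pow(Add(2, -3), Rational(1, 2))), Rational(1, 2)) = Pow(Add(10, Pow(-1, Rational(1, 2))), Rational(1, 2)) = Pow(Add(10, I), Rational(1, 2)) ≈ Add(3.1662, Mul(0.15792, I)))
Function('z')(T) = Mul(Pow(T, 2), Pow(Add(10, I), Rational(1, 2))) (Function('z')(T) = Mul(Pow(Add(10, I), Rational(1, 2)), Pow(T, 2)) = Mul(Pow(T, 2), Pow(Add(10, I), Rational(1, 2))))
Pow(Add(-387, Function('z')(Function('Z')(2))), 2) = Pow(Add(-387, Mul(Pow(-4, 2), Pow(Add(10, I), Rational(1, 2)))), 2) = Pow(Add(-387, Mul(16, Pow(Add(10, I), Rational(1, 2)))), 2)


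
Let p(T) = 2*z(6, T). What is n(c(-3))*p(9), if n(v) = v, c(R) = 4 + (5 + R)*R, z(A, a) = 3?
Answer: -12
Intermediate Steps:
p(T) = 6 (p(T) = 2*3 = 6)
c(R) = 4 + R*(5 + R)
n(c(-3))*p(9) = (4 + (-3)² + 5*(-3))*6 = (4 + 9 - 15)*6 = -2*6 = -12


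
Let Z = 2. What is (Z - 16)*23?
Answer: -322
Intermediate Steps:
(Z - 16)*23 = (2 - 16)*23 = -14*23 = -322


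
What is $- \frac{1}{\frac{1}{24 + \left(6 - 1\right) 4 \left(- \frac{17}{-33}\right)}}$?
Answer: $- \frac{1132}{33} \approx -34.303$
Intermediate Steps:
$- \frac{1}{\frac{1}{24 + \left(6 - 1\right) 4 \left(- \frac{17}{-33}\right)}} = - \frac{1}{\frac{1}{24 + 5 \cdot 4 \left(\left(-17\right) \left(- \frac{1}{33}\right)\right)}} = - \frac{1}{\frac{1}{24 + 20 \cdot \frac{17}{33}}} = - \frac{1}{\frac{1}{24 + \frac{340}{33}}} = - \frac{1}{\frac{1}{\frac{1132}{33}}} = - \frac{1}{\frac{33}{1132}} = \left(-1\right) \frac{1132}{33} = - \frac{1132}{33}$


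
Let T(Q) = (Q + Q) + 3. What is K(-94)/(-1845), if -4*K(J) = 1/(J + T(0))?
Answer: -1/671580 ≈ -1.4890e-6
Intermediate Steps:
T(Q) = 3 + 2*Q (T(Q) = 2*Q + 3 = 3 + 2*Q)
K(J) = -1/(4*(3 + J)) (K(J) = -1/(4*(J + (3 + 2*0))) = -1/(4*(J + (3 + 0))) = -1/(4*(J + 3)) = -1/(4*(3 + J)))
K(-94)/(-1845) = -1/(12 + 4*(-94))/(-1845) = -1/(12 - 376)*(-1/1845) = -1/(-364)*(-1/1845) = -1*(-1/364)*(-1/1845) = (1/364)*(-1/1845) = -1/671580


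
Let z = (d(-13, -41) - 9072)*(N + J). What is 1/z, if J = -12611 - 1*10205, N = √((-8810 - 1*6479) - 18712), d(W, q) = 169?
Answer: 22816/4634936138871 + 11*I*√281/4634936138871 ≈ 4.9226e-9 + 3.9783e-11*I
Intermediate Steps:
N = 11*I*√281 (N = √((-8810 - 6479) - 18712) = √(-15289 - 18712) = √(-34001) = 11*I*√281 ≈ 184.39*I)
J = -22816 (J = -12611 - 10205 = -22816)
z = 203130848 - 97933*I*√281 (z = (169 - 9072)*(11*I*√281 - 22816) = -8903*(-22816 + 11*I*√281) = 203130848 - 97933*I*√281 ≈ 2.0313e+8 - 1.6417e+6*I)
1/z = 1/(203130848 - 97933*I*√281)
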